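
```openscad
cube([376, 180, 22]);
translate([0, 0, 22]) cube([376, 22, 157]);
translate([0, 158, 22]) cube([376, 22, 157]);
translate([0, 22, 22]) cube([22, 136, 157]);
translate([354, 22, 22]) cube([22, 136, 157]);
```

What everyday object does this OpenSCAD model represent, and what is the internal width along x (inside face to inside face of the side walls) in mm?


An open box. The internal width is 332 mm.

A 376×180 base slab with four walls standing on it — an open box. The base is 376 mm wide and the walls are 22 mm thick, so the internal width is 376 − 2 × 22 = 332 mm.


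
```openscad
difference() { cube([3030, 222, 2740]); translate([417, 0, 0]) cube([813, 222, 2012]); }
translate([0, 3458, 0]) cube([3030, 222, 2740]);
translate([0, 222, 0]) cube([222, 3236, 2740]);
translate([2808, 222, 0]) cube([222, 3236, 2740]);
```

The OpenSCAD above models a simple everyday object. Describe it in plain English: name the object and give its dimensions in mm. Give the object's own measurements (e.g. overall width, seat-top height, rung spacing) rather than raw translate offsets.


A single room: four walls, each 2740 mm tall and 222 mm thick, enclosing an outside footprint 3030×3680 mm (x × y), no floor or roof. The front and back walls (−y and +y sides) run the full x-width; the side walls fit between their inner faces. A door opening 813 mm wide and 2012 mm tall is cut through the front wall from the floor up, its −x edge 417 mm from the wall's −x end.


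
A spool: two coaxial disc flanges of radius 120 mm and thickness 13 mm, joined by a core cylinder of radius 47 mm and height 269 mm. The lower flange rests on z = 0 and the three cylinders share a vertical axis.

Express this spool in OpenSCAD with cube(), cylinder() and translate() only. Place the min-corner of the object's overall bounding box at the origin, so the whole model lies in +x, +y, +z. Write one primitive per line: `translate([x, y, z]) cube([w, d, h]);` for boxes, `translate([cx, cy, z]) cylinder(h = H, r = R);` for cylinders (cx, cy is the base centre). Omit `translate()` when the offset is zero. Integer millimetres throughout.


translate([120, 120, 0]) cylinder(h = 13, r = 120);
translate([120, 120, 13]) cylinder(h = 269, r = 47);
translate([120, 120, 282]) cylinder(h = 13, r = 120);


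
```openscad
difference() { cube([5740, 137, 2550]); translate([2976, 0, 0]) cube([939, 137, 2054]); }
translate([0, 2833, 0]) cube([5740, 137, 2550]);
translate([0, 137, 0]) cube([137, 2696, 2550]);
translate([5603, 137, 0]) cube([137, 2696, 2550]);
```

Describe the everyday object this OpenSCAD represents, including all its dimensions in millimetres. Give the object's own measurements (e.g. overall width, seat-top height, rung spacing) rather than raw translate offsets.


A single room: four walls, each 2550 mm tall and 137 mm thick, enclosing an outside footprint 5740×2970 mm (x × y), no floor or roof. The front and back walls (−y and +y sides) run the full x-width; the side walls fit between their inner faces. A door opening 939 mm wide and 2054 mm tall is cut through the front wall from the floor up, its −x edge 2976 mm from the wall's −x end.


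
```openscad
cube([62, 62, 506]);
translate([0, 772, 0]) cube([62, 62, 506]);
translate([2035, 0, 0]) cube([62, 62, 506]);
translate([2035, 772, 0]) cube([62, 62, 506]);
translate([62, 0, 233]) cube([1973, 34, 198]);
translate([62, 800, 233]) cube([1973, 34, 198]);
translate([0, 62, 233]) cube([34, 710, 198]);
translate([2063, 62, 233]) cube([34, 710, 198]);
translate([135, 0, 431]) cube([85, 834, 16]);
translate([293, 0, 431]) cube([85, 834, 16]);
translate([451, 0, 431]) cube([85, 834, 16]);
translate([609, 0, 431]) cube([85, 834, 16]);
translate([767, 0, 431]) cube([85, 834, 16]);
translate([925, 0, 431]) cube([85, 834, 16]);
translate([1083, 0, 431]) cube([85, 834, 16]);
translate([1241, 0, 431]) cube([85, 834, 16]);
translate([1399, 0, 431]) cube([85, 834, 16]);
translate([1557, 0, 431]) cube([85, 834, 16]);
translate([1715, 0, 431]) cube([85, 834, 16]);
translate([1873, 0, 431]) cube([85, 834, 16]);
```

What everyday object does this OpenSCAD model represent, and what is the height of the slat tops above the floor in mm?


A bed frame. The slat-top height is 447 mm.

Four posts, four rails, and a row of slats — a bed frame. Slats sit on the rails at z = 233 + 198 = 431; with slat thickness 16, the top is 447 mm.


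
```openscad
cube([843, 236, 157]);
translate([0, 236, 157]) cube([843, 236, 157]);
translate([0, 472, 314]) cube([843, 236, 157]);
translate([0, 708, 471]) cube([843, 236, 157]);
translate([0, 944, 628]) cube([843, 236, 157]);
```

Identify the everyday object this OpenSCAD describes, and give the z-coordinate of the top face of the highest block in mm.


A staircase. The total rise is 785 mm.

5 identical blocks, each offset up and back from the previous — a staircase. Each step is 157 mm tall and there are 5 of them, so the total rise is 5 × 157 = 785 mm.


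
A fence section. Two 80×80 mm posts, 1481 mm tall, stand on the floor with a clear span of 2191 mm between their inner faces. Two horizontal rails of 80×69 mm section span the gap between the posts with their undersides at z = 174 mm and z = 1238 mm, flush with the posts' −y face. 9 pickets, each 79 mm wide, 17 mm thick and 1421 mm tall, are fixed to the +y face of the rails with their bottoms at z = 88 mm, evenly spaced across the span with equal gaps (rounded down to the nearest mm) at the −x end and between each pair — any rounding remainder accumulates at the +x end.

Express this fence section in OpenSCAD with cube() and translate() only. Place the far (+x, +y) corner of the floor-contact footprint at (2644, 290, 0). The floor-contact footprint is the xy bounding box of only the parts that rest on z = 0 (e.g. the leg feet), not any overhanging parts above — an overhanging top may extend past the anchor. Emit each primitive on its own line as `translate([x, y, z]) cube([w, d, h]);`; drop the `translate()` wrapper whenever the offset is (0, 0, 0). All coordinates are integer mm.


translate([293, 210, 0]) cube([80, 80, 1481]);
translate([2564, 210, 0]) cube([80, 80, 1481]);
translate([373, 210, 174]) cube([2191, 80, 69]);
translate([373, 210, 1238]) cube([2191, 80, 69]);
translate([521, 290, 88]) cube([79, 17, 1421]);
translate([748, 290, 88]) cube([79, 17, 1421]);
translate([975, 290, 88]) cube([79, 17, 1421]);
translate([1202, 290, 88]) cube([79, 17, 1421]);
translate([1429, 290, 88]) cube([79, 17, 1421]);
translate([1656, 290, 88]) cube([79, 17, 1421]);
translate([1883, 290, 88]) cube([79, 17, 1421]);
translate([2110, 290, 88]) cube([79, 17, 1421]);
translate([2337, 290, 88]) cube([79, 17, 1421]);


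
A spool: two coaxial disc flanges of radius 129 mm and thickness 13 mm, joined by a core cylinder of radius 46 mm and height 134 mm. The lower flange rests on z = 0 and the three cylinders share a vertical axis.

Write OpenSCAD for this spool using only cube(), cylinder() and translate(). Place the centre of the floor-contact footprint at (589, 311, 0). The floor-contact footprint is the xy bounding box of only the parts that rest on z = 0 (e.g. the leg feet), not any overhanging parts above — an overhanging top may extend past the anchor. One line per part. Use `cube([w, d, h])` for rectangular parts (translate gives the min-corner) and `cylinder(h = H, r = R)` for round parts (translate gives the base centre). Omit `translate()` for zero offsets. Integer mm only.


translate([589, 311, 0]) cylinder(h = 13, r = 129);
translate([589, 311, 13]) cylinder(h = 134, r = 46);
translate([589, 311, 147]) cylinder(h = 13, r = 129);


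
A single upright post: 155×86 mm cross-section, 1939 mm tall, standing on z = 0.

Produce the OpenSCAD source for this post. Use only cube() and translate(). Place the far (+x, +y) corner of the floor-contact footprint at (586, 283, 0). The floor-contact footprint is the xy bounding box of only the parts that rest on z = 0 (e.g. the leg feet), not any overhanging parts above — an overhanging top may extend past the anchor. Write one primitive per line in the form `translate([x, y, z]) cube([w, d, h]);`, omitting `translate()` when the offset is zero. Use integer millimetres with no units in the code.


translate([431, 197, 0]) cube([155, 86, 1939]);


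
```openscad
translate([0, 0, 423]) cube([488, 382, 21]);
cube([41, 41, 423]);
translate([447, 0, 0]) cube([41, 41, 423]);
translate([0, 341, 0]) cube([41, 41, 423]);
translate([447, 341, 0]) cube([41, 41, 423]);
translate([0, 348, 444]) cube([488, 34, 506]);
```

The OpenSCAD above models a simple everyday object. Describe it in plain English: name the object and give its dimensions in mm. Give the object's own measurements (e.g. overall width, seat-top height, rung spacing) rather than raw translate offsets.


A chair. The seat is a 488×382×21 mm slab with its top at z = 444 mm, on four 41×41 mm corner legs (flush with the seat edges, standing on z = 0). A flat backrest 34 mm thick, 506 mm tall, spans the full seat width and rises from the seat top along its +y edge, rear face flush with the rear of the seat.


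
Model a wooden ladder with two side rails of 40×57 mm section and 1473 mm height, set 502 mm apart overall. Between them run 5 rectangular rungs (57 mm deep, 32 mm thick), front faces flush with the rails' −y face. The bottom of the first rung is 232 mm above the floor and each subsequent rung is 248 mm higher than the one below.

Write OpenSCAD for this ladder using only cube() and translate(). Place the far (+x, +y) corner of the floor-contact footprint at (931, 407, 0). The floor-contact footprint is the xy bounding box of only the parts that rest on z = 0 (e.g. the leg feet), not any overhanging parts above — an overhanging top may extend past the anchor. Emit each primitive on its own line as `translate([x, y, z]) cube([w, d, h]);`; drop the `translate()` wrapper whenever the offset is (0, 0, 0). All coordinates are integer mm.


translate([429, 350, 0]) cube([40, 57, 1473]);
translate([891, 350, 0]) cube([40, 57, 1473]);
translate([469, 350, 232]) cube([422, 57, 32]);
translate([469, 350, 480]) cube([422, 57, 32]);
translate([469, 350, 728]) cube([422, 57, 32]);
translate([469, 350, 976]) cube([422, 57, 32]);
translate([469, 350, 1224]) cube([422, 57, 32]);


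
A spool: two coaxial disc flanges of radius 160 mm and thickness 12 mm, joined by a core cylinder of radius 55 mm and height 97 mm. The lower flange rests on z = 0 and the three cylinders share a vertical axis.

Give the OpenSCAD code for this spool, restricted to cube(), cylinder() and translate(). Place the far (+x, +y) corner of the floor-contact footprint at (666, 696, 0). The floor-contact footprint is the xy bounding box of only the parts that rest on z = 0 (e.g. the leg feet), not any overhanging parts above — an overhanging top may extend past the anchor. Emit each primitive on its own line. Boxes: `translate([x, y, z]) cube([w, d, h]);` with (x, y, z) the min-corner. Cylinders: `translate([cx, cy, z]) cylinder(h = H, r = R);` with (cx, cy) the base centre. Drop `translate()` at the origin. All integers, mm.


translate([506, 536, 0]) cylinder(h = 12, r = 160);
translate([506, 536, 12]) cylinder(h = 97, r = 55);
translate([506, 536, 109]) cylinder(h = 12, r = 160);


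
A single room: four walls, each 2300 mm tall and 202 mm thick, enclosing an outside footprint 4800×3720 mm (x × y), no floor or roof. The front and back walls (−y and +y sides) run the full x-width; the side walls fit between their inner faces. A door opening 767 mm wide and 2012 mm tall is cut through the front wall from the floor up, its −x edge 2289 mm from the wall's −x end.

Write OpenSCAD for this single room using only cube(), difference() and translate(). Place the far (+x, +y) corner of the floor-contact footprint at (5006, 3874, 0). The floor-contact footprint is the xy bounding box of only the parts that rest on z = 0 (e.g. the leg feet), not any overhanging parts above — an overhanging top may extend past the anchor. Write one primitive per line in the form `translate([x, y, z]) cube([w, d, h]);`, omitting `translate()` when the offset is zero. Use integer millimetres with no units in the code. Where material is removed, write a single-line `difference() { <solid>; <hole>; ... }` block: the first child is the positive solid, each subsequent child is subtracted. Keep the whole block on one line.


difference() { translate([206, 154, 0]) cube([4800, 202, 2300]); translate([2495, 154, 0]) cube([767, 202, 2012]); }
translate([206, 3672, 0]) cube([4800, 202, 2300]);
translate([206, 356, 0]) cube([202, 3316, 2300]);
translate([4804, 356, 0]) cube([202, 3316, 2300]);


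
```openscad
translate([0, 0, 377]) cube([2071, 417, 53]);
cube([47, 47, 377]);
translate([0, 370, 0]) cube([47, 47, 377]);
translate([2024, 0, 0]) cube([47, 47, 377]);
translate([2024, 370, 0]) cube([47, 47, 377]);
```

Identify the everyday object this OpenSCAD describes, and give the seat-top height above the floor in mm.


A bench. The seat-top height is 430 mm.

A long slab on four corner posts — a bench. The slab sits at z = 377 with thickness 53, so the top is 377 + 53 = 430 mm.


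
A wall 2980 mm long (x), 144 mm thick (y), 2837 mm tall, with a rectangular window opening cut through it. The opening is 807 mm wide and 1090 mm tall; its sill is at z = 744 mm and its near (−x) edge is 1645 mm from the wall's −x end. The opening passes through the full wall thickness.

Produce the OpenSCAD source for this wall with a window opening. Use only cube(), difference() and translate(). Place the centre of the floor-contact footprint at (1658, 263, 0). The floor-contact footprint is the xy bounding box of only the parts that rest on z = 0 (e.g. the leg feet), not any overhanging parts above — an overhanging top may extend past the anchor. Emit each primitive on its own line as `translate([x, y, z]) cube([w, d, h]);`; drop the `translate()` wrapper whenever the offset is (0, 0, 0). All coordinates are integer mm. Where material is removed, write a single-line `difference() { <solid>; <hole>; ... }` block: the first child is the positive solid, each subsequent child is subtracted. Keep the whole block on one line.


difference() { translate([168, 191, 0]) cube([2980, 144, 2837]); translate([1813, 191, 744]) cube([807, 144, 1090]); }


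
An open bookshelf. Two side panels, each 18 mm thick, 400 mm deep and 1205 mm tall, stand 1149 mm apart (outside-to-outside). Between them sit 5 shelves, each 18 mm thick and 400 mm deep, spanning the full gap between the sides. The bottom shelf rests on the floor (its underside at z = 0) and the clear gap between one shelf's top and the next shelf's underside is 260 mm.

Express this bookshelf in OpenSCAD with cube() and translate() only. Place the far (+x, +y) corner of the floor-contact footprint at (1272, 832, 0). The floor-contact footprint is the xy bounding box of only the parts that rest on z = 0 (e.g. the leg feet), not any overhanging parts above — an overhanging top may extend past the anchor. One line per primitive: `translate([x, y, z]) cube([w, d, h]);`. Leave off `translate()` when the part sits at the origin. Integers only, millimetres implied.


translate([123, 432, 0]) cube([18, 400, 1205]);
translate([1254, 432, 0]) cube([18, 400, 1205]);
translate([141, 432, 0]) cube([1113, 400, 18]);
translate([141, 432, 278]) cube([1113, 400, 18]);
translate([141, 432, 556]) cube([1113, 400, 18]);
translate([141, 432, 834]) cube([1113, 400, 18]);
translate([141, 432, 1112]) cube([1113, 400, 18]);


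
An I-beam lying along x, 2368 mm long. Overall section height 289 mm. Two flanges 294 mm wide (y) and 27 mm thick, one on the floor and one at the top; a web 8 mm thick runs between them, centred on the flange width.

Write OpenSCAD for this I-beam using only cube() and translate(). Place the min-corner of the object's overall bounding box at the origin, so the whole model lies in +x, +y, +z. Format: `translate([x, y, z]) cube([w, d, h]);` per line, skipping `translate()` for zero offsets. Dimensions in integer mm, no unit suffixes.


cube([2368, 294, 27]);
translate([0, 143, 27]) cube([2368, 8, 235]);
translate([0, 0, 262]) cube([2368, 294, 27]);


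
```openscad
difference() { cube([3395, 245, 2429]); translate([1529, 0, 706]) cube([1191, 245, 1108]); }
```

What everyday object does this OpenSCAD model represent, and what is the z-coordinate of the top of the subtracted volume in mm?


A wall with a window opening. The window head height is 1814 mm.

A wall with a rectangular opening subtracted — a window. Sill at z = 706, opening 1108 mm tall, so the head is at 706 + 1108 = 1814 mm.


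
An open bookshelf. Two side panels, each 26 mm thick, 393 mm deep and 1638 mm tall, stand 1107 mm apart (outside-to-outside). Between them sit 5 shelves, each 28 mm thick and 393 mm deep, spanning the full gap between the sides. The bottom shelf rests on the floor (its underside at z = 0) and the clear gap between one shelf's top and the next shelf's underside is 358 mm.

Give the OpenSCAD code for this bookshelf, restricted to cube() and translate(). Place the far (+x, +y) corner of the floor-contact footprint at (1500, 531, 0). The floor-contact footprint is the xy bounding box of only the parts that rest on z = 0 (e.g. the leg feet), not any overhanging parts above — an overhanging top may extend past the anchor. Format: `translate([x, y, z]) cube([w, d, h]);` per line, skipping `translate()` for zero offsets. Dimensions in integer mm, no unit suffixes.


translate([393, 138, 0]) cube([26, 393, 1638]);
translate([1474, 138, 0]) cube([26, 393, 1638]);
translate([419, 138, 0]) cube([1055, 393, 28]);
translate([419, 138, 386]) cube([1055, 393, 28]);
translate([419, 138, 772]) cube([1055, 393, 28]);
translate([419, 138, 1158]) cube([1055, 393, 28]);
translate([419, 138, 1544]) cube([1055, 393, 28]);


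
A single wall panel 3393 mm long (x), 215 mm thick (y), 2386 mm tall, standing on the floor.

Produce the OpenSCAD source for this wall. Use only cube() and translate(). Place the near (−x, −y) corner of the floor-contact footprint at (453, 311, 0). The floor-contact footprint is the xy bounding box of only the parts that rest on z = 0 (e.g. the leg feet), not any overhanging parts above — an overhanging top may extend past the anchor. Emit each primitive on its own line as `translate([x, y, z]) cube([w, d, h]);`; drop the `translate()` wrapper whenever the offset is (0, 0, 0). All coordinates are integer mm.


translate([453, 311, 0]) cube([3393, 215, 2386]);


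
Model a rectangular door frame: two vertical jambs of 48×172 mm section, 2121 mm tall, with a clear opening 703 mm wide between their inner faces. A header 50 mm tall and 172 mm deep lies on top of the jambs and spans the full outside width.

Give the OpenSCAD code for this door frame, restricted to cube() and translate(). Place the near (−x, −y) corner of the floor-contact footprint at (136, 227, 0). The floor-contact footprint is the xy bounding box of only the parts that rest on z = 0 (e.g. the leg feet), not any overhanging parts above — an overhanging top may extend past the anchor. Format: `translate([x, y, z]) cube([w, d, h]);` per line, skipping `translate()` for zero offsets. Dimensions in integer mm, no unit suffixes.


translate([136, 227, 0]) cube([48, 172, 2121]);
translate([887, 227, 0]) cube([48, 172, 2121]);
translate([136, 227, 2121]) cube([799, 172, 50]);


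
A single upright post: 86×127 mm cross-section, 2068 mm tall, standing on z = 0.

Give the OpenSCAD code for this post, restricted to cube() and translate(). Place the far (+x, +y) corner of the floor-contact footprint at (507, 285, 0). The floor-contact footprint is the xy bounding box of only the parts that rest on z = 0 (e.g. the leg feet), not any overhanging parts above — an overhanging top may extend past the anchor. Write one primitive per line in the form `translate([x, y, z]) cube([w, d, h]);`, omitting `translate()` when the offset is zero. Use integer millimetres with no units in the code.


translate([421, 158, 0]) cube([86, 127, 2068]);


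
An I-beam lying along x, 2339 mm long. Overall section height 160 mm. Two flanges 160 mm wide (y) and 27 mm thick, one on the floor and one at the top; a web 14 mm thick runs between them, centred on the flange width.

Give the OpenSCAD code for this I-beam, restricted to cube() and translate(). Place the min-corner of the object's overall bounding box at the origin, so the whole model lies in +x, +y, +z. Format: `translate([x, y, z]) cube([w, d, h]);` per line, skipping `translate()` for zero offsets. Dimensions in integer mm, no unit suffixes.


cube([2339, 160, 27]);
translate([0, 73, 27]) cube([2339, 14, 106]);
translate([0, 0, 133]) cube([2339, 160, 27]);


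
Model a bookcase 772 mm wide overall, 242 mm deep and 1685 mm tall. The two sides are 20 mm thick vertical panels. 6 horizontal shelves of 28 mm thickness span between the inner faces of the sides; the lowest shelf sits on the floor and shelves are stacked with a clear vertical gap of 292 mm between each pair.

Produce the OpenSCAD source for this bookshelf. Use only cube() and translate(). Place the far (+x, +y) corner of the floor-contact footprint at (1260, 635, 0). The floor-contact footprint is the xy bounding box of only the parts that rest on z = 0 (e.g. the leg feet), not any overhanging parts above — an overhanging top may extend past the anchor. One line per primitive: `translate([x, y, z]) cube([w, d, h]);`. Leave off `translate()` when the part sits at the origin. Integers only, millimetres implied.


translate([488, 393, 0]) cube([20, 242, 1685]);
translate([1240, 393, 0]) cube([20, 242, 1685]);
translate([508, 393, 0]) cube([732, 242, 28]);
translate([508, 393, 320]) cube([732, 242, 28]);
translate([508, 393, 640]) cube([732, 242, 28]);
translate([508, 393, 960]) cube([732, 242, 28]);
translate([508, 393, 1280]) cube([732, 242, 28]);
translate([508, 393, 1600]) cube([732, 242, 28]);


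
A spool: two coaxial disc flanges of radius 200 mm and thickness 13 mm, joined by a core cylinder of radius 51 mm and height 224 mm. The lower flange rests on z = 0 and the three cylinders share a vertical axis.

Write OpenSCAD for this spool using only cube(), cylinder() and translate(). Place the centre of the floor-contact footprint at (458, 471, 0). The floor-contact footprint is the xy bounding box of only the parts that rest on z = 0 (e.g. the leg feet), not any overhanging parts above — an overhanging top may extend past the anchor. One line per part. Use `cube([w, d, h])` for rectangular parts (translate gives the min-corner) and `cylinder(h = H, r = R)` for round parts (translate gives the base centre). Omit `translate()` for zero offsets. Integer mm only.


translate([458, 471, 0]) cylinder(h = 13, r = 200);
translate([458, 471, 13]) cylinder(h = 224, r = 51);
translate([458, 471, 237]) cylinder(h = 13, r = 200);


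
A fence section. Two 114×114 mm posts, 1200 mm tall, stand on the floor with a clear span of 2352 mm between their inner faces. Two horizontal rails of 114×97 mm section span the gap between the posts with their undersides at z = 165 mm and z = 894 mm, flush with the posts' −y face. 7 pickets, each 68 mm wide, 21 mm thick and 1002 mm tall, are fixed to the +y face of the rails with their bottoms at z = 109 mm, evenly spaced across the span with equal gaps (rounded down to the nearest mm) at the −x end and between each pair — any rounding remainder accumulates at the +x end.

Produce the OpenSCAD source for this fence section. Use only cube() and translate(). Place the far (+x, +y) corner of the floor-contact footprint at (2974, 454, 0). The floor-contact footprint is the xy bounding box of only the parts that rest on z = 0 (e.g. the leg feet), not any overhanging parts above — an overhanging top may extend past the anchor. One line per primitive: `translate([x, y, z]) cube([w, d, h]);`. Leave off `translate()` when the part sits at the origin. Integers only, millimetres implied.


translate([394, 340, 0]) cube([114, 114, 1200]);
translate([2860, 340, 0]) cube([114, 114, 1200]);
translate([508, 340, 165]) cube([2352, 114, 97]);
translate([508, 340, 894]) cube([2352, 114, 97]);
translate([742, 454, 109]) cube([68, 21, 1002]);
translate([1044, 454, 109]) cube([68, 21, 1002]);
translate([1346, 454, 109]) cube([68, 21, 1002]);
translate([1648, 454, 109]) cube([68, 21, 1002]);
translate([1950, 454, 109]) cube([68, 21, 1002]);
translate([2252, 454, 109]) cube([68, 21, 1002]);
translate([2554, 454, 109]) cube([68, 21, 1002]);


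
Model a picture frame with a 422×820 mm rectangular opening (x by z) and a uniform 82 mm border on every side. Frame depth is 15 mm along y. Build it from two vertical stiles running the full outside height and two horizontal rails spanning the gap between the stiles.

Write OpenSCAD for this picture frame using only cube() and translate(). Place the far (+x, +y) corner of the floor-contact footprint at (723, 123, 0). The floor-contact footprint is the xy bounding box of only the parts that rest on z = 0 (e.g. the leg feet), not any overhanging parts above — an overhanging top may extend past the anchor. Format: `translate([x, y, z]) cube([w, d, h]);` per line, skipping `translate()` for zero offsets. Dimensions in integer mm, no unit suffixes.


translate([137, 108, 0]) cube([82, 15, 984]);
translate([641, 108, 0]) cube([82, 15, 984]);
translate([219, 108, 0]) cube([422, 15, 82]);
translate([219, 108, 902]) cube([422, 15, 82]);


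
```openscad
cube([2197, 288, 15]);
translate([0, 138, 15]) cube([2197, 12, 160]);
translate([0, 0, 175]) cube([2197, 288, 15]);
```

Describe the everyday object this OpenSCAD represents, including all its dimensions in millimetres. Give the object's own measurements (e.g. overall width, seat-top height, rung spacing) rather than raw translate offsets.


An I-beam lying along x, 2197 mm long. Overall section height 190 mm. Two flanges 288 mm wide (y) and 15 mm thick, one on the floor and one at the top; a web 12 mm thick runs between them, centred on the flange width.


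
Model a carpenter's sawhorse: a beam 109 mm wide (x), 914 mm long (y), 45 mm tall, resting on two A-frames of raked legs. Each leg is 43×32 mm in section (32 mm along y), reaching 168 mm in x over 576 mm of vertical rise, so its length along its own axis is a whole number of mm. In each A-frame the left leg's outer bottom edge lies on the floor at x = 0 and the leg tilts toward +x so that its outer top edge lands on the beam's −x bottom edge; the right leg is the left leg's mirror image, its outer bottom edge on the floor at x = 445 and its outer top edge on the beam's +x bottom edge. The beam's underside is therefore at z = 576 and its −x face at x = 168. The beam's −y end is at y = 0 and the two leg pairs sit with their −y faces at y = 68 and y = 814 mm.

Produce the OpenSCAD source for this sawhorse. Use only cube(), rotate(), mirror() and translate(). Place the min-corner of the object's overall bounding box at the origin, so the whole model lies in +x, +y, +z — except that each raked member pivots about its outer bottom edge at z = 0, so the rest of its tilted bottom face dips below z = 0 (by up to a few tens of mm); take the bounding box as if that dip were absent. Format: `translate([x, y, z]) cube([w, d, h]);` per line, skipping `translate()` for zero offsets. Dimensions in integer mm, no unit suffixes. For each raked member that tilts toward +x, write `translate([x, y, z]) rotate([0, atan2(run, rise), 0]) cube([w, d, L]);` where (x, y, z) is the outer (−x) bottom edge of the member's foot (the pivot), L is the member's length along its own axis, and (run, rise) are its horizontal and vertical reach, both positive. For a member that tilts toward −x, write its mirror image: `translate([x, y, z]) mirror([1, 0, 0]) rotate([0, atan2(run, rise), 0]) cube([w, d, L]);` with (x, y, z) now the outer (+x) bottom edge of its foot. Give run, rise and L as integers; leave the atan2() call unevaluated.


// leg length = √(168² + 576²) = 600
// right-leg outer foot x = 2·168 + 109 = 445
// beam min-corner = (168, 0, 576)
translate([168, 0, 576]) cube([109, 914, 45]);
translate([0, 68, 0]) rotate([0, atan2(168, 576), 0]) cube([43, 32, 600]);
translate([445, 68, 0]) mirror([1, 0, 0]) rotate([0, atan2(168, 576), 0]) cube([43, 32, 600]);
translate([0, 814, 0]) rotate([0, atan2(168, 576), 0]) cube([43, 32, 600]);
translate([445, 814, 0]) mirror([1, 0, 0]) rotate([0, atan2(168, 576), 0]) cube([43, 32, 600]);


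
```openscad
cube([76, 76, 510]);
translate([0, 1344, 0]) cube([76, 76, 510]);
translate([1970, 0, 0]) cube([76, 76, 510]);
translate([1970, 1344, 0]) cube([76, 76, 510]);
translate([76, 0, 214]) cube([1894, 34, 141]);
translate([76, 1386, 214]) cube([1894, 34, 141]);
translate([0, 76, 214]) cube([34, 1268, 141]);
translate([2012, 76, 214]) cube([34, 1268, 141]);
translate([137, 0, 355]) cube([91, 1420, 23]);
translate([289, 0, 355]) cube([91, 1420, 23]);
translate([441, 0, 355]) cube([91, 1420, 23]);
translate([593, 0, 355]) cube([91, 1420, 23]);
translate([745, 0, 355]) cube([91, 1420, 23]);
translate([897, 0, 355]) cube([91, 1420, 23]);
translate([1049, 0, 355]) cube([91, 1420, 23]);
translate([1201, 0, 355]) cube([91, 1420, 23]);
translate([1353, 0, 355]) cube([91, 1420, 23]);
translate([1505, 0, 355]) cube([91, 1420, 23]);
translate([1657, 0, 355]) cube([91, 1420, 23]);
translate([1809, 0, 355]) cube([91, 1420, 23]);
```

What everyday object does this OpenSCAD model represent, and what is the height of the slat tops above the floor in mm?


A bed frame. The slat-top height is 378 mm.

Four posts, four rails, and a row of slats — a bed frame. Slats sit on the rails at z = 214 + 141 = 355; with slat thickness 23, the top is 378 mm.


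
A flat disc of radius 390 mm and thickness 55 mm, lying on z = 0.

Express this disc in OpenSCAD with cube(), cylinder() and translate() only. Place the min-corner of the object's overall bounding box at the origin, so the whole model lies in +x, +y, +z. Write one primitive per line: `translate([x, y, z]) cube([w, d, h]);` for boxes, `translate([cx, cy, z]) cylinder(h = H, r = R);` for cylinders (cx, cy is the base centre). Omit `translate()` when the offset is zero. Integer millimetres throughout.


translate([390, 390, 0]) cylinder(h = 55, r = 390);


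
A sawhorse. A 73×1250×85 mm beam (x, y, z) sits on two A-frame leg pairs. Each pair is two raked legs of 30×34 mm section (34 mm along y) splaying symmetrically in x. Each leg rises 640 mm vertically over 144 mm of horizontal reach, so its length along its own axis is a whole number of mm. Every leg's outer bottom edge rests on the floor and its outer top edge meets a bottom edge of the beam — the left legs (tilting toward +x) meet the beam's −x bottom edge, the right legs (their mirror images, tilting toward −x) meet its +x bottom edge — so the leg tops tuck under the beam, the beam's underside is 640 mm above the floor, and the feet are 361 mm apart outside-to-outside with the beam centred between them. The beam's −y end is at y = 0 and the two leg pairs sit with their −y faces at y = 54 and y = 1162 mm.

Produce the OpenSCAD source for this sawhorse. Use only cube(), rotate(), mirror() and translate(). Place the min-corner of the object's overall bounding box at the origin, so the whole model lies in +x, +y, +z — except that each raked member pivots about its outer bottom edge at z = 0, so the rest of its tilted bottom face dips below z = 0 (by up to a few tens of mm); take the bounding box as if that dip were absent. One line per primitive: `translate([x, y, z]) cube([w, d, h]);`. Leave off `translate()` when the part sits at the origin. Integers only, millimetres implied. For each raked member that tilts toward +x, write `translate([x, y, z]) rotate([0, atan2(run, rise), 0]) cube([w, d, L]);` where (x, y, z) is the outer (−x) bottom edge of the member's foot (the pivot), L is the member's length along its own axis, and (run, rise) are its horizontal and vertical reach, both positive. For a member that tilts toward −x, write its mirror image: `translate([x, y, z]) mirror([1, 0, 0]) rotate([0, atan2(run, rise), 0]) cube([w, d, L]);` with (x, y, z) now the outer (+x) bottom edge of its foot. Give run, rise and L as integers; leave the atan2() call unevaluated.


translate([144, 0, 640]) cube([73, 1250, 85]);
translate([0, 54, 0]) rotate([0, atan2(144, 640), 0]) cube([30, 34, 656]);
translate([361, 54, 0]) mirror([1, 0, 0]) rotate([0, atan2(144, 640), 0]) cube([30, 34, 656]);
translate([0, 1162, 0]) rotate([0, atan2(144, 640), 0]) cube([30, 34, 656]);
translate([361, 1162, 0]) mirror([1, 0, 0]) rotate([0, atan2(144, 640), 0]) cube([30, 34, 656]);


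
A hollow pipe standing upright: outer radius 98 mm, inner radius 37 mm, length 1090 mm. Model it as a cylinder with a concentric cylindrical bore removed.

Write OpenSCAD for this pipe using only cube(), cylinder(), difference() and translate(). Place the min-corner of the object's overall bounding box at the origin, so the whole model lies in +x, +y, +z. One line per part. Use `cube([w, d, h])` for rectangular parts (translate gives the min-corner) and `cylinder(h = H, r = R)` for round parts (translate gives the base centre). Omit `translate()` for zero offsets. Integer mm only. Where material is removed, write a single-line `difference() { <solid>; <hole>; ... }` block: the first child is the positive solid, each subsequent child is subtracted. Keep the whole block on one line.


difference() { translate([98, 98, 0]) cylinder(h = 1090, r = 98); translate([98, 98, 0]) cylinder(h = 1090, r = 37); }


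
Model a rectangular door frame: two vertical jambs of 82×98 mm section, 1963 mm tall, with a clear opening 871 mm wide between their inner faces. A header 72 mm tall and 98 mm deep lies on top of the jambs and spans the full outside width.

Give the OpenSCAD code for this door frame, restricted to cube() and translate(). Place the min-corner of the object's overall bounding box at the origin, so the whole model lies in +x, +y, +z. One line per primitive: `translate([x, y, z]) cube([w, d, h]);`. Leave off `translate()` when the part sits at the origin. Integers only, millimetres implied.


cube([82, 98, 1963]);
translate([953, 0, 0]) cube([82, 98, 1963]);
translate([0, 0, 1963]) cube([1035, 98, 72]);


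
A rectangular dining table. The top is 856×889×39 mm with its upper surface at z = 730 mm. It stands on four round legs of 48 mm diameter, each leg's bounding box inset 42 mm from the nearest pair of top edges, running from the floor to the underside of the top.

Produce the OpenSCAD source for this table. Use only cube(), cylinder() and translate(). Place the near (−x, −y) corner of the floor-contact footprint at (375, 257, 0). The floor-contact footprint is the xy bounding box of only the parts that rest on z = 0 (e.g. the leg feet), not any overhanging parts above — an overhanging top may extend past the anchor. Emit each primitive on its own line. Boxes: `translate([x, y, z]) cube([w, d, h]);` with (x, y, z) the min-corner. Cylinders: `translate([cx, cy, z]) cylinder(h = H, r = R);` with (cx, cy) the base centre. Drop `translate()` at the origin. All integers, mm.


translate([333, 215, 691]) cube([856, 889, 39]);
translate([399, 281, 0]) cylinder(h = 691, r = 24);
translate([1123, 281, 0]) cylinder(h = 691, r = 24);
translate([399, 1038, 0]) cylinder(h = 691, r = 24);
translate([1123, 1038, 0]) cylinder(h = 691, r = 24);


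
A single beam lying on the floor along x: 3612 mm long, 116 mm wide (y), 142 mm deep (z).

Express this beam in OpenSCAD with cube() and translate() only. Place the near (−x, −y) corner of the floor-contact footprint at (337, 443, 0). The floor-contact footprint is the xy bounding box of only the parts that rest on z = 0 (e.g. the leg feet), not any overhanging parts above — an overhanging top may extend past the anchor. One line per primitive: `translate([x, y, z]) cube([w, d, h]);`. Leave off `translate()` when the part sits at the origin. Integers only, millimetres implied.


translate([337, 443, 0]) cube([3612, 116, 142]);


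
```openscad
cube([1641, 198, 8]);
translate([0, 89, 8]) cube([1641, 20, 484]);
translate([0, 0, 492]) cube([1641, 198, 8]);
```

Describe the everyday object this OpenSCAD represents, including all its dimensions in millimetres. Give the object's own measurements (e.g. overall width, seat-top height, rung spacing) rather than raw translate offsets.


An I-beam lying along x, 1641 mm long. Overall section height 500 mm. Two flanges 198 mm wide (y) and 8 mm thick, one on the floor and one at the top; a web 20 mm thick runs between them, centred on the flange width.


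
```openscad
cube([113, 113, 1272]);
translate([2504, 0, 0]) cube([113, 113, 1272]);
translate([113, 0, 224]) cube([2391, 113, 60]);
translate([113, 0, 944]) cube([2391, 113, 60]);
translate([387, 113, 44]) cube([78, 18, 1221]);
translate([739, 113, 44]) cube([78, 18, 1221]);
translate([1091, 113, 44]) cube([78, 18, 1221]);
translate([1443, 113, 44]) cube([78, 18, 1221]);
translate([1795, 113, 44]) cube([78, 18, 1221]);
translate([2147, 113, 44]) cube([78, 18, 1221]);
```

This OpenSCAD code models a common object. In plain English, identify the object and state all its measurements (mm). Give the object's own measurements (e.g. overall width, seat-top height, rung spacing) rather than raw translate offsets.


A fence section. Two 113×113 mm posts, 1272 mm tall, stand on the floor with a clear span of 2391 mm between their inner faces. Two horizontal rails of 113×60 mm section span the gap between the posts with their undersides at z = 224 mm and z = 944 mm, flush with the posts' −y face. 6 pickets, each 78 mm wide, 18 mm thick and 1221 mm tall, are fixed to the +y face of the rails with their bottoms at z = 44 mm, spaced across the span with a 274 mm gap after the −x post and between neighbouring pickets, with 279 mm left before the +x post.


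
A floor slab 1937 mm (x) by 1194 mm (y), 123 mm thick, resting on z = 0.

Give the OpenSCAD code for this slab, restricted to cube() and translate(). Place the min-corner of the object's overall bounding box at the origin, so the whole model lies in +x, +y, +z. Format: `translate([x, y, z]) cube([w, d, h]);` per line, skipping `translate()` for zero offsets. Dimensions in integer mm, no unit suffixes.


cube([1937, 1194, 123]);


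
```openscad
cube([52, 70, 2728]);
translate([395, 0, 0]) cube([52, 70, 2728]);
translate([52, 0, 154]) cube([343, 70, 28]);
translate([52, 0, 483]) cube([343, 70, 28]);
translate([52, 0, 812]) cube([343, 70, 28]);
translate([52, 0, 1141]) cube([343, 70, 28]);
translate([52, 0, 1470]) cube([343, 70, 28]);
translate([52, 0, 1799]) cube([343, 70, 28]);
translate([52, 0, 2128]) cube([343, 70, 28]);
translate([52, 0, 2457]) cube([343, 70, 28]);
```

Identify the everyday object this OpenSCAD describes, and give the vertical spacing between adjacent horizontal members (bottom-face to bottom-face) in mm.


A ladder. The rung spacing is 329 mm.

Two tall 52×70 posts with 8 short bars between them — a ladder. Adjacent rungs sit at z = 154 and z = 483, so the spacing is 483 − 154 = 329 mm.


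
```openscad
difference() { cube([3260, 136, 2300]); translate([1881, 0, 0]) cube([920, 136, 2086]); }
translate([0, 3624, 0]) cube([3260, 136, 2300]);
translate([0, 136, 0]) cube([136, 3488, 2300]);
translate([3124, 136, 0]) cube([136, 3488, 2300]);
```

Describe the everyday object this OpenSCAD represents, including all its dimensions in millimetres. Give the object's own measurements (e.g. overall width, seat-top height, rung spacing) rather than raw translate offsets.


A single room: four walls, each 2300 mm tall and 136 mm thick, enclosing an outside footprint 3260×3760 mm (x × y), no floor or roof. The front and back walls (−y and +y sides) run the full x-width; the side walls fit between their inner faces. A door opening 920 mm wide and 2086 mm tall is cut through the front wall from the floor up, its −x edge 1881 mm from the wall's −x end.


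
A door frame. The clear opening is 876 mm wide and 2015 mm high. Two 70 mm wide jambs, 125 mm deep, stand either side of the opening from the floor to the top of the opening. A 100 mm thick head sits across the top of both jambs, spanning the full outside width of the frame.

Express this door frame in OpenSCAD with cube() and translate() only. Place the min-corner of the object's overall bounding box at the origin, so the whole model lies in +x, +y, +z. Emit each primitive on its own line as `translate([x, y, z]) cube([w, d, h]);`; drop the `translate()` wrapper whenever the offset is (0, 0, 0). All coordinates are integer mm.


cube([70, 125, 2015]);
translate([946, 0, 0]) cube([70, 125, 2015]);
translate([0, 0, 2015]) cube([1016, 125, 100]);
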